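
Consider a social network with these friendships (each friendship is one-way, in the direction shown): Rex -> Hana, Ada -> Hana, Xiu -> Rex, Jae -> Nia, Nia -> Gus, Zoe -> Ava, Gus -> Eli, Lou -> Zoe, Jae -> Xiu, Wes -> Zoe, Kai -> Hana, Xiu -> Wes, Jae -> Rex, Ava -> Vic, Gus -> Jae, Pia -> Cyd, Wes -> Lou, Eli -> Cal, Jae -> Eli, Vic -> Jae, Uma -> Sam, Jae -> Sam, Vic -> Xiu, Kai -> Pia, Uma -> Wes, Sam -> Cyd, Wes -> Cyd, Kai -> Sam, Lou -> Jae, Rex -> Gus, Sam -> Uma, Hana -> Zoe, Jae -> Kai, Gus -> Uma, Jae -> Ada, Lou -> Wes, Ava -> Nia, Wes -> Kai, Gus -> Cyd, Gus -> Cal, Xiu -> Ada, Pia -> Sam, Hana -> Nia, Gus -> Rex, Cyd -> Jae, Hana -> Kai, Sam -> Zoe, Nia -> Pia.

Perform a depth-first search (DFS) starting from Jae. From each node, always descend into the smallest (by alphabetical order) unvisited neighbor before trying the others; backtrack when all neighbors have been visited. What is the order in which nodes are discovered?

Visit Jae
Jae → Ada
Ada → Hana
Hana → Kai
Kai → Pia
Pia → Cyd
Pia → Sam
Sam → Uma
Uma → Wes
Wes → Lou
Lou → Zoe
Zoe → Ava
Ava → Nia
Nia → Gus
Gus → Cal
Gus → Eli
Gus → Rex
Ava → Vic
Vic → Xiu

Jae → Ada → Hana → Kai → Pia → Cyd → Sam → Uma → Wes → Lou → Zoe → Ava → Nia → Gus → Cal → Eli → Rex → Vic → Xiu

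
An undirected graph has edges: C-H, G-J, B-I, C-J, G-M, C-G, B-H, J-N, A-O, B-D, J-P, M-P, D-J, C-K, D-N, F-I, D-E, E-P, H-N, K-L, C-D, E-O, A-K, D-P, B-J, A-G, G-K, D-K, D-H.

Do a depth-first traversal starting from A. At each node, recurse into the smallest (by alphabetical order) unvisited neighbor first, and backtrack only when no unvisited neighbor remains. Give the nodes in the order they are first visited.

A → G → C → D → B → H → N → J → P → E → O → M → I → F → K → L

Visit A
A → G
G → C
C → D
D → B
B → H
H → N
N → J
J → P
P → E
E → O
P → M
B → I
I → F
D → K
K → L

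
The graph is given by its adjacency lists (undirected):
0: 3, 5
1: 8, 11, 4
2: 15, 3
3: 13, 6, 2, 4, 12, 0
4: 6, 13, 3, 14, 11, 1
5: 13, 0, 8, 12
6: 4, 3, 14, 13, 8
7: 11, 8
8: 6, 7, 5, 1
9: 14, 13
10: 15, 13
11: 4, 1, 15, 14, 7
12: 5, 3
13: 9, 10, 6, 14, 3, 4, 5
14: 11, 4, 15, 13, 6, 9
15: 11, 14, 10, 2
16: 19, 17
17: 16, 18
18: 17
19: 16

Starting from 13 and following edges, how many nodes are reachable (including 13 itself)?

BFS from 13 visits: 13, 14, 10, 9, 6, 5, 4, 3, 15, 11, 8, 12, 0, 1, 2, 7
Reachable nodes: 16 of 20 total.

16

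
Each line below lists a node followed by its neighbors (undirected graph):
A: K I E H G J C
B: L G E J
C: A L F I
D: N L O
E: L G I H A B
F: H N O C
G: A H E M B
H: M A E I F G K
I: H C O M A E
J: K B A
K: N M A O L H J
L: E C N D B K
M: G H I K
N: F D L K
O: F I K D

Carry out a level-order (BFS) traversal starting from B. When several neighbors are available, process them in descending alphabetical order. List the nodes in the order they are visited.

B → L → J → G → E → N → K → D → C → A → M → H → I → F → O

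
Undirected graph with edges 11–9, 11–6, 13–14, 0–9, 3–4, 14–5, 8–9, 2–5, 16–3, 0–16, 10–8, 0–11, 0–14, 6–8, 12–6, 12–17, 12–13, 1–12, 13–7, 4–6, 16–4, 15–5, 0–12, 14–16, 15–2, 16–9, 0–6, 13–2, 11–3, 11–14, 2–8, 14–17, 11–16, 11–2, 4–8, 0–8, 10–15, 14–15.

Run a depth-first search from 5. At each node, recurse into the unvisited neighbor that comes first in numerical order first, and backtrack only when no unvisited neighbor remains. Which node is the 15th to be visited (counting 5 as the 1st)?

Visit 5
5 → 2
2 → 8
8 → 0
0 → 6
6 → 4
4 → 3
3 → 11
11 → 9
9 → 16
16 → 14
14 → 13
13 → 7
13 → 12
12 → 1
12 → 17
14 → 15
15 → 10

Visit order: 5, 2, 8, 0, 6, 4, 3, 11, 9, 16, 14, 13, 7, 12, 1, 17, 15, 10

1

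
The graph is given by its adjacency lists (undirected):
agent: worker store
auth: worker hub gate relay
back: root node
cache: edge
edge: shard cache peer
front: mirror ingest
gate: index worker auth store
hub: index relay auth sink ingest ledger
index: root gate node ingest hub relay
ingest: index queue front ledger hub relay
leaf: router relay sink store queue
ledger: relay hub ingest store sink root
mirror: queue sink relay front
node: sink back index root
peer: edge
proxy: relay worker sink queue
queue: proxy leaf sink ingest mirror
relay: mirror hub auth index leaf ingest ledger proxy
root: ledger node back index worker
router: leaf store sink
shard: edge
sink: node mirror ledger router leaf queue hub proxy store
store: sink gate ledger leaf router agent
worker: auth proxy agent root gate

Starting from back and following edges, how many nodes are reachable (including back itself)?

20

BFS from back visits: back, root, node, ledger, index, worker, sink, relay, hub, ingest, store, gate, auth, proxy, agent, mirror, router, leaf, queue, front
Reachable nodes: 20 of 24 total.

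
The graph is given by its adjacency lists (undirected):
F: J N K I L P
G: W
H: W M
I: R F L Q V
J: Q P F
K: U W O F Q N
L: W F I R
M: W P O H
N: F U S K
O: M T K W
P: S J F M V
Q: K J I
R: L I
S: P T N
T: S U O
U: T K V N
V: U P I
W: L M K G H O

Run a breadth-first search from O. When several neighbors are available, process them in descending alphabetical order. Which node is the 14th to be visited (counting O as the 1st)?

F

Visit O; enqueue W, T, M, K → queue [W, T, M, K]
Visit W; enqueue L, H, G → queue [T, M, K, L, H, G]
Visit T; enqueue U, S → queue [M, K, L, H, G, U, S]
Visit M; enqueue P → queue [K, L, H, G, U, S, P]
Visit K; enqueue Q, N, F → queue [L, H, G, U, S, P, Q, N, F]
Visit L; enqueue R, I → queue [H, G, U, S, P, Q, N, F, R, I]
Visit H → queue [G, U, S, P, Q, N, F, R, I]
Visit G → queue [U, S, P, Q, N, F, R, I]
Visit U; enqueue V → queue [S, P, Q, N, F, R, I, V]
Visit S → queue [P, Q, N, F, R, I, V]
Visit P; enqueue J → queue [Q, N, F, R, I, V, J]
Visit Q → queue [N, F, R, I, V, J]
Visit N → queue [F, R, I, V, J]
Visit F → queue [R, I, V, J]
Visit R → queue [I, V, J]
Visit I → queue [V, J]
Visit V → queue [J]
Visit J → queue []

Visit order: O, W, T, M, K, L, H, G, U, S, P, Q, N, F, R, I, V, J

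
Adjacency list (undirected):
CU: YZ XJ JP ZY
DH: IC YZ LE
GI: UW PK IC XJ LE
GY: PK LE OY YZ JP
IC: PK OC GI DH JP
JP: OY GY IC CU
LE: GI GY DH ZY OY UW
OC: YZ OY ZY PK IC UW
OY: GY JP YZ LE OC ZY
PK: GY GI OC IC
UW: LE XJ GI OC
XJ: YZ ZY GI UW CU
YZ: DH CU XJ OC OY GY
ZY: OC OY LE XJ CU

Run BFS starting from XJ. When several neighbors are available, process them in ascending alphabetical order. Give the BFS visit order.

XJ, CU, GI, UW, YZ, ZY, JP, IC, LE, PK, OC, DH, GY, OY

Visit XJ; enqueue CU, GI, UW, YZ, ZY → queue [CU, GI, UW, YZ, ZY]
Visit CU; enqueue JP → queue [GI, UW, YZ, ZY, JP]
Visit GI; enqueue IC, LE, PK → queue [UW, YZ, ZY, JP, IC, LE, PK]
Visit UW; enqueue OC → queue [YZ, ZY, JP, IC, LE, PK, OC]
Visit YZ; enqueue DH, GY, OY → queue [ZY, JP, IC, LE, PK, OC, DH, GY, OY]
Visit ZY → queue [JP, IC, LE, PK, OC, DH, GY, OY]
Visit JP → queue [IC, LE, PK, OC, DH, GY, OY]
Visit IC → queue [LE, PK, OC, DH, GY, OY]
Visit LE → queue [PK, OC, DH, GY, OY]
Visit PK → queue [OC, DH, GY, OY]
Visit OC → queue [DH, GY, OY]
Visit DH → queue [GY, OY]
Visit GY → queue [OY]
Visit OY → queue []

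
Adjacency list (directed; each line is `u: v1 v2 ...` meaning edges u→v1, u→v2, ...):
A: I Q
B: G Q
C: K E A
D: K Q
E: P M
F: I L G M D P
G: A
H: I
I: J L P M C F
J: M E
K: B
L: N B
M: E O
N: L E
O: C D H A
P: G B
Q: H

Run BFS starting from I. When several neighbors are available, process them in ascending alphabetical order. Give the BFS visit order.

I, C, F, J, L, M, P, A, E, K, D, G, B, N, O, Q, H

Visit I; enqueue C, F, J, L, M, P → queue [C, F, J, L, M, P]
Visit C; enqueue A, E, K → queue [F, J, L, M, P, A, E, K]
Visit F; enqueue D, G → queue [J, L, M, P, A, E, K, D, G]
Visit J → queue [L, M, P, A, E, K, D, G]
Visit L; enqueue B, N → queue [M, P, A, E, K, D, G, B, N]
Visit M; enqueue O → queue [P, A, E, K, D, G, B, N, O]
Visit P → queue [A, E, K, D, G, B, N, O]
Visit A; enqueue Q → queue [E, K, D, G, B, N, O, Q]
Visit E → queue [K, D, G, B, N, O, Q]
Visit K → queue [D, G, B, N, O, Q]
Visit D → queue [G, B, N, O, Q]
Visit G → queue [B, N, O, Q]
Visit B → queue [N, O, Q]
Visit N → queue [O, Q]
Visit O; enqueue H → queue [Q, H]
Visit Q → queue [H]
Visit H → queue []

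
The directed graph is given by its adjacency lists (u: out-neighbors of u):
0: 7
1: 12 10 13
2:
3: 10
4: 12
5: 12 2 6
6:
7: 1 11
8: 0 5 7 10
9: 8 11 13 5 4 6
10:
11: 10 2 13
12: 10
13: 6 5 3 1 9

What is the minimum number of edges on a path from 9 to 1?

Level 0: 9
Level 1: 4, 5, 6, 8, 11, 13
Level 2: 0, 1, 2, 3, 7, 10, 12
1 first appears at level 2.

2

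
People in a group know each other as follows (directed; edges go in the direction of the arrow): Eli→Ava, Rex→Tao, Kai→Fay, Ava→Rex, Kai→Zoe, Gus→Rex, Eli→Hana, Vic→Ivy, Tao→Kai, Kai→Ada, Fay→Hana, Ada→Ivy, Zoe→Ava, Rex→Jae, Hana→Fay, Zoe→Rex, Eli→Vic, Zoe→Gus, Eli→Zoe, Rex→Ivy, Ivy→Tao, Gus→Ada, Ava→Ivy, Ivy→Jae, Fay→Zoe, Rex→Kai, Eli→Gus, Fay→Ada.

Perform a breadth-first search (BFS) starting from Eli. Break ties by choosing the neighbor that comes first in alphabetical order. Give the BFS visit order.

Eli Ava Gus Hana Vic Zoe Ivy Rex Ada Fay Jae Tao Kai

Visit Eli; enqueue Ava, Gus, Hana, Vic, Zoe → queue [Ava, Gus, Hana, Vic, Zoe]
Visit Ava; enqueue Ivy, Rex → queue [Gus, Hana, Vic, Zoe, Ivy, Rex]
Visit Gus; enqueue Ada → queue [Hana, Vic, Zoe, Ivy, Rex, Ada]
Visit Hana; enqueue Fay → queue [Vic, Zoe, Ivy, Rex, Ada, Fay]
Visit Vic → queue [Zoe, Ivy, Rex, Ada, Fay]
Visit Zoe → queue [Ivy, Rex, Ada, Fay]
Visit Ivy; enqueue Jae, Tao → queue [Rex, Ada, Fay, Jae, Tao]
Visit Rex; enqueue Kai → queue [Ada, Fay, Jae, Tao, Kai]
Visit Ada → queue [Fay, Jae, Tao, Kai]
Visit Fay → queue [Jae, Tao, Kai]
Visit Jae → queue [Tao, Kai]
Visit Tao → queue [Kai]
Visit Kai → queue []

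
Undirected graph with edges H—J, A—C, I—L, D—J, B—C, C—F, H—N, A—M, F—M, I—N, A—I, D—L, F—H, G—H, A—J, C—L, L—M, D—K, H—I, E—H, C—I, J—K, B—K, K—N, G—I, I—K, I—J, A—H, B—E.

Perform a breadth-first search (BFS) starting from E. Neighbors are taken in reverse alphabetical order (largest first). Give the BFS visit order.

E H B N J I G F A K C D L M

Visit E; enqueue H, B → queue [H, B]
Visit H; enqueue N, J, I, G, F, A → queue [B, N, J, I, G, F, A]
Visit B; enqueue K, C → queue [N, J, I, G, F, A, K, C]
Visit N → queue [J, I, G, F, A, K, C]
Visit J; enqueue D → queue [I, G, F, A, K, C, D]
Visit I; enqueue L → queue [G, F, A, K, C, D, L]
Visit G → queue [F, A, K, C, D, L]
Visit F; enqueue M → queue [A, K, C, D, L, M]
Visit A → queue [K, C, D, L, M]
Visit K → queue [C, D, L, M]
Visit C → queue [D, L, M]
Visit D → queue [L, M]
Visit L → queue [M]
Visit M → queue []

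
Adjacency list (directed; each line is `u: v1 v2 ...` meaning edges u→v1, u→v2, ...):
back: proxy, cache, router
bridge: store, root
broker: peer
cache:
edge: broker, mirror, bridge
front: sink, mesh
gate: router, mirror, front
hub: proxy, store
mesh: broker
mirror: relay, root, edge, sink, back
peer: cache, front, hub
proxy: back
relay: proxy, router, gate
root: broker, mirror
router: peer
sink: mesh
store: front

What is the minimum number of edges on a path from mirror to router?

2

Level 0: mirror
Level 1: back, edge, relay, root, sink
Level 2: bridge, broker, cache, gate, mesh, proxy, router
Level 3: front, peer, store
Level 4: hub
router first appears at level 2.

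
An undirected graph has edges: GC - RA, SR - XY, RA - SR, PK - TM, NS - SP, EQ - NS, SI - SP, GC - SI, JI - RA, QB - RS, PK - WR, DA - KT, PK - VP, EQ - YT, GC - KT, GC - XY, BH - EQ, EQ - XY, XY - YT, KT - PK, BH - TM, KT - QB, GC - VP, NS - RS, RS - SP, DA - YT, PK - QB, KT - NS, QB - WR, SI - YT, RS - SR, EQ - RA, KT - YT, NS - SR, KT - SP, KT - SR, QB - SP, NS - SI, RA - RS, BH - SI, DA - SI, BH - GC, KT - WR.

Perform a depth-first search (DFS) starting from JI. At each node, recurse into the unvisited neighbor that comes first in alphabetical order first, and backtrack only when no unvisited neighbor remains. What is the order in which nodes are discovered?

JI, RA, EQ, BH, GC, KT, DA, SI, NS, RS, QB, PK, TM, VP, WR, SP, SR, XY, YT

Visit JI
JI → RA
RA → EQ
EQ → BH
BH → GC
GC → KT
KT → DA
DA → SI
SI → NS
NS → RS
RS → QB
QB → PK
PK → TM
PK → VP
PK → WR
QB → SP
RS → SR
SR → XY
XY → YT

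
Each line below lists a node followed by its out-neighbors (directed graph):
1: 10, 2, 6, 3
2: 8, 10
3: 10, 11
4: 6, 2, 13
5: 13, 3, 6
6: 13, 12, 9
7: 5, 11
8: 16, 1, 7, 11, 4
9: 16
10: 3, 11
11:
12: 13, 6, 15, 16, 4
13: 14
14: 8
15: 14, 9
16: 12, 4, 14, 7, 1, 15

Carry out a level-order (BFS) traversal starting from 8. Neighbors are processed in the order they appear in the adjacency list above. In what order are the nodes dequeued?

8, 16, 1, 7, 11, 4, 12, 14, 15, 10, 2, 6, 3, 5, 13, 9

Visit 8; enqueue 16, 1, 7, 11, 4 → queue [16, 1, 7, 11, 4]
Visit 16; enqueue 12, 14, 15 → queue [1, 7, 11, 4, 12, 14, 15]
Visit 1; enqueue 10, 2, 6, 3 → queue [7, 11, 4, 12, 14, 15, 10, 2, 6, 3]
Visit 7; enqueue 5 → queue [11, 4, 12, 14, 15, 10, 2, 6, 3, 5]
Visit 11 → queue [4, 12, 14, 15, 10, 2, 6, 3, 5]
Visit 4; enqueue 13 → queue [12, 14, 15, 10, 2, 6, 3, 5, 13]
Visit 12 → queue [14, 15, 10, 2, 6, 3, 5, 13]
Visit 14 → queue [15, 10, 2, 6, 3, 5, 13]
Visit 15; enqueue 9 → queue [10, 2, 6, 3, 5, 13, 9]
Visit 10 → queue [2, 6, 3, 5, 13, 9]
Visit 2 → queue [6, 3, 5, 13, 9]
Visit 6 → queue [3, 5, 13, 9]
Visit 3 → queue [5, 13, 9]
Visit 5 → queue [13, 9]
Visit 13 → queue [9]
Visit 9 → queue []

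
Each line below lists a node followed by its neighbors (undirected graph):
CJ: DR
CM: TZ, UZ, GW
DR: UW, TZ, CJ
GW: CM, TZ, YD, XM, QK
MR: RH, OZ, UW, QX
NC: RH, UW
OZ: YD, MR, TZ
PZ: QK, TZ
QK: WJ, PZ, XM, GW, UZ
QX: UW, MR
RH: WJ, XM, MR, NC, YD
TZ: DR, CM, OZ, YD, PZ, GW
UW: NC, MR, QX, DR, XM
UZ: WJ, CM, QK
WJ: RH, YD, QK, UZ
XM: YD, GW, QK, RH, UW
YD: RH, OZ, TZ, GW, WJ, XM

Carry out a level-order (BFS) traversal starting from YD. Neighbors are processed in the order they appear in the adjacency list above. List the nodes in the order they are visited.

YD RH OZ TZ GW WJ XM MR NC DR CM PZ QK UZ UW QX CJ

Visit YD; enqueue RH, OZ, TZ, GW, WJ, XM → queue [RH, OZ, TZ, GW, WJ, XM]
Visit RH; enqueue MR, NC → queue [OZ, TZ, GW, WJ, XM, MR, NC]
Visit OZ → queue [TZ, GW, WJ, XM, MR, NC]
Visit TZ; enqueue DR, CM, PZ → queue [GW, WJ, XM, MR, NC, DR, CM, PZ]
Visit GW; enqueue QK → queue [WJ, XM, MR, NC, DR, CM, PZ, QK]
Visit WJ; enqueue UZ → queue [XM, MR, NC, DR, CM, PZ, QK, UZ]
Visit XM; enqueue UW → queue [MR, NC, DR, CM, PZ, QK, UZ, UW]
Visit MR; enqueue QX → queue [NC, DR, CM, PZ, QK, UZ, UW, QX]
Visit NC → queue [DR, CM, PZ, QK, UZ, UW, QX]
Visit DR; enqueue CJ → queue [CM, PZ, QK, UZ, UW, QX, CJ]
Visit CM → queue [PZ, QK, UZ, UW, QX, CJ]
Visit PZ → queue [QK, UZ, UW, QX, CJ]
Visit QK → queue [UZ, UW, QX, CJ]
Visit UZ → queue [UW, QX, CJ]
Visit UW → queue [QX, CJ]
Visit QX → queue [CJ]
Visit CJ → queue []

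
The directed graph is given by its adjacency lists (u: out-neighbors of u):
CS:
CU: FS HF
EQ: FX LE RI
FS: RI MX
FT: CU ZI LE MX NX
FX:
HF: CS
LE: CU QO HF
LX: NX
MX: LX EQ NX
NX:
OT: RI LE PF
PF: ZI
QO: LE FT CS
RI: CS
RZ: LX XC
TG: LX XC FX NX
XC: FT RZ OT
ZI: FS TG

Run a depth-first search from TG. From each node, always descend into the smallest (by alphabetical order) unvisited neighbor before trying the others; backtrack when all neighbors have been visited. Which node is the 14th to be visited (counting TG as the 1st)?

QO

Visit TG
TG → FX
TG → LX
LX → NX
TG → XC
XC → FT
FT → CU
CU → FS
FS → MX
MX → EQ
EQ → LE
LE → HF
HF → CS
LE → QO
EQ → RI
FT → ZI
XC → OT
OT → PF
XC → RZ

Visit order: TG, FX, LX, NX, XC, FT, CU, FS, MX, EQ, LE, HF, CS, QO, RI, ZI, OT, PF, RZ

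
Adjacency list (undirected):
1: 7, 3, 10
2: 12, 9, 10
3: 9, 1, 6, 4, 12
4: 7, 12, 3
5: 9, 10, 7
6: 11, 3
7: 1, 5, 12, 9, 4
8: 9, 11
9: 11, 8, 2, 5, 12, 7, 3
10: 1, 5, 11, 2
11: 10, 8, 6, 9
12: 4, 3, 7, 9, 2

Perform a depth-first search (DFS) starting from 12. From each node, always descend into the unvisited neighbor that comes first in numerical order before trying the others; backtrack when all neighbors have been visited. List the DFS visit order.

Visit 12
12 → 2
2 → 9
9 → 3
3 → 1
1 → 7
7 → 4
7 → 5
5 → 10
10 → 11
11 → 6
11 → 8

12 -> 2 -> 9 -> 3 -> 1 -> 7 -> 4 -> 5 -> 10 -> 11 -> 6 -> 8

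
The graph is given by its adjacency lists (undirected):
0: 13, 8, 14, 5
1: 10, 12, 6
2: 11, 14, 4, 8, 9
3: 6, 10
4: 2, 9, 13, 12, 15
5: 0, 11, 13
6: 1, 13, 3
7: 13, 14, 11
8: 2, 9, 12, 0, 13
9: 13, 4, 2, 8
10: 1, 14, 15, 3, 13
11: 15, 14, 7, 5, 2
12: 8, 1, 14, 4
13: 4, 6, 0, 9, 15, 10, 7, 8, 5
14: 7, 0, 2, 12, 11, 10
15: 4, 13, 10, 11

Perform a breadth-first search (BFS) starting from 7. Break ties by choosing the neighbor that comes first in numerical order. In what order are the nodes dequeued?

7, 11, 13, 14, 2, 5, 15, 0, 4, 6, 8, 9, 10, 12, 1, 3

Visit 7; enqueue 11, 13, 14 → queue [11, 13, 14]
Visit 11; enqueue 2, 5, 15 → queue [13, 14, 2, 5, 15]
Visit 13; enqueue 0, 4, 6, 8, 9, 10 → queue [14, 2, 5, 15, 0, 4, 6, 8, 9, 10]
Visit 14; enqueue 12 → queue [2, 5, 15, 0, 4, 6, 8, 9, 10, 12]
Visit 2 → queue [5, 15, 0, 4, 6, 8, 9, 10, 12]
Visit 5 → queue [15, 0, 4, 6, 8, 9, 10, 12]
Visit 15 → queue [0, 4, 6, 8, 9, 10, 12]
Visit 0 → queue [4, 6, 8, 9, 10, 12]
Visit 4 → queue [6, 8, 9, 10, 12]
Visit 6; enqueue 1, 3 → queue [8, 9, 10, 12, 1, 3]
Visit 8 → queue [9, 10, 12, 1, 3]
Visit 9 → queue [10, 12, 1, 3]
Visit 10 → queue [12, 1, 3]
Visit 12 → queue [1, 3]
Visit 1 → queue [3]
Visit 3 → queue []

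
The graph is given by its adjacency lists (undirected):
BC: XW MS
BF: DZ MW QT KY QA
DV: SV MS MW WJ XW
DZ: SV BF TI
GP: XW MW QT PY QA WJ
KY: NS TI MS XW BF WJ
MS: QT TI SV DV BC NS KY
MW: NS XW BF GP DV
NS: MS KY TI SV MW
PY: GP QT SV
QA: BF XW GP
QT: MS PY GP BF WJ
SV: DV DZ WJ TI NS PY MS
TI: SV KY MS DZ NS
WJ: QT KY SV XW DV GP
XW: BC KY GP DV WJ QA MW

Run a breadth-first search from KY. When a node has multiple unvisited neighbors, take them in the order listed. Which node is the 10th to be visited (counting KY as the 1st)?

Visit KY; enqueue NS, TI, MS, XW, BF, WJ → queue [NS, TI, MS, XW, BF, WJ]
Visit NS; enqueue SV, MW → queue [TI, MS, XW, BF, WJ, SV, MW]
Visit TI; enqueue DZ → queue [MS, XW, BF, WJ, SV, MW, DZ]
Visit MS; enqueue QT, DV, BC → queue [XW, BF, WJ, SV, MW, DZ, QT, DV, BC]
Visit XW; enqueue GP, QA → queue [BF, WJ, SV, MW, DZ, QT, DV, BC, GP, QA]
Visit BF → queue [WJ, SV, MW, DZ, QT, DV, BC, GP, QA]
Visit WJ → queue [SV, MW, DZ, QT, DV, BC, GP, QA]
Visit SV; enqueue PY → queue [MW, DZ, QT, DV, BC, GP, QA, PY]
Visit MW → queue [DZ, QT, DV, BC, GP, QA, PY]
Visit DZ → queue [QT, DV, BC, GP, QA, PY]
Visit QT → queue [DV, BC, GP, QA, PY]
Visit DV → queue [BC, GP, QA, PY]
Visit BC → queue [GP, QA, PY]
Visit GP → queue [QA, PY]
Visit QA → queue [PY]
Visit PY → queue []

Visit order: KY, NS, TI, MS, XW, BF, WJ, SV, MW, DZ, QT, DV, BC, GP, QA, PY

DZ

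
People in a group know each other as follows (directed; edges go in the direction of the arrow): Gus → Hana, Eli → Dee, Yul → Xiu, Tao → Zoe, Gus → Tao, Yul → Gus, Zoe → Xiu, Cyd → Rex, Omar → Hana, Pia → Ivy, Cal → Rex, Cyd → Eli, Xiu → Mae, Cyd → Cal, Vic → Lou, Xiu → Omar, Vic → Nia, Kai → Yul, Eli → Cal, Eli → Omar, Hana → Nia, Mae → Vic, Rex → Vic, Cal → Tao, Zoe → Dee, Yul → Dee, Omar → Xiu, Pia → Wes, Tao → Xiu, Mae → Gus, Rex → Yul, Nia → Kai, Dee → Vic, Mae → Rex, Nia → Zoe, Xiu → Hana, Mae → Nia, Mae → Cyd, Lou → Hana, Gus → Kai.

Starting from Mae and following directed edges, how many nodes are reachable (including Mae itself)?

17

BFS from Mae visits: Mae, Vic, Rex, Nia, Gus, Cyd, Lou, Yul, Zoe, Kai, Tao, Hana, Eli, Cal, Xiu, Dee, Omar
Reachable nodes: 17 of 20 total.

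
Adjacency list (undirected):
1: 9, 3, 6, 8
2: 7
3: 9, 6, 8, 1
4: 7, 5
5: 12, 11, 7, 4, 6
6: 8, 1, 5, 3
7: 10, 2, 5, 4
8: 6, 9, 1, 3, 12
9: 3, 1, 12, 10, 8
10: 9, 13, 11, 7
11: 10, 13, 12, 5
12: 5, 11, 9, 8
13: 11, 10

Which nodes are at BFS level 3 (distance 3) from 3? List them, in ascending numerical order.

4, 7, 11, 13

Level 0: 3
Level 1: 1, 6, 8, 9
Level 2: 5, 10, 12
Level 3: 4, 7, 11, 13
Level 4: 2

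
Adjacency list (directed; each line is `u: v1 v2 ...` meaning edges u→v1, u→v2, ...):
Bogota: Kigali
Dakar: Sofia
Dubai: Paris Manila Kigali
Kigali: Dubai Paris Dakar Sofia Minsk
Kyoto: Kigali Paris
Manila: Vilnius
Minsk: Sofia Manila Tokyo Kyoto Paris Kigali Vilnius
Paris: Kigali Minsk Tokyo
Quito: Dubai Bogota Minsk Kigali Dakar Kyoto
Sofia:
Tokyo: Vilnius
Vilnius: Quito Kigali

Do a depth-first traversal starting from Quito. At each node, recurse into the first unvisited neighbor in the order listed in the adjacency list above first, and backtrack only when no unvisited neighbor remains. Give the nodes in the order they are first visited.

Quito Dubai Paris Kigali Dakar Sofia Minsk Manila Vilnius Tokyo Kyoto Bogota

Visit Quito
Quito → Dubai
Dubai → Paris
Paris → Kigali
Kigali → Dakar
Dakar → Sofia
Kigali → Minsk
Minsk → Manila
Manila → Vilnius
Minsk → Tokyo
Minsk → Kyoto
Quito → Bogota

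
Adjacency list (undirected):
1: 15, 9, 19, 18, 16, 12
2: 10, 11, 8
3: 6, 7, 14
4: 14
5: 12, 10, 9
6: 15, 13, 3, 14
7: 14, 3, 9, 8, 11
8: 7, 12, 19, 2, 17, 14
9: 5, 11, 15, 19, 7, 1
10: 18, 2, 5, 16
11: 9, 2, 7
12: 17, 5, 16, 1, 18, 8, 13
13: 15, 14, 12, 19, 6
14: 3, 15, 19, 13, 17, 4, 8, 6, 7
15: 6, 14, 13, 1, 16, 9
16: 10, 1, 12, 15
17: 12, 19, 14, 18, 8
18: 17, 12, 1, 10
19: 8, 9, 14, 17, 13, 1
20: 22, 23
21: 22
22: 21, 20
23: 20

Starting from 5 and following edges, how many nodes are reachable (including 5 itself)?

19

BFS from 5 visits: 5, 12, 10, 9, 18, 17, 16, 13, 8, 1, 2, 19, 15, 11, 7, 14, 6, 3, 4
Reachable nodes: 19 of 23 total.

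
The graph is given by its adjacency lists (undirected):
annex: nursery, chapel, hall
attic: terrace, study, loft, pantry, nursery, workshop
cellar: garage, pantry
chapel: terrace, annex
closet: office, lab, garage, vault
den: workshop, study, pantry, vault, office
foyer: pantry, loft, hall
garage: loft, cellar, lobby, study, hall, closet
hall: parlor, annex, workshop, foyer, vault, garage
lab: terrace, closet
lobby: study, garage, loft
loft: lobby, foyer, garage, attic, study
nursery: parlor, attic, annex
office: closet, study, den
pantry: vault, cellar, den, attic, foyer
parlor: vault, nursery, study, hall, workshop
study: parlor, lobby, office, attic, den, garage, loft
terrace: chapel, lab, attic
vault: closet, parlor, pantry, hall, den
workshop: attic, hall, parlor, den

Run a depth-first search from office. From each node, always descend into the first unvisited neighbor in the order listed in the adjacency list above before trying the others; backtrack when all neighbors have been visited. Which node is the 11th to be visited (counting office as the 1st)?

Visit office
office → closet
closet → lab
lab → terrace
terrace → chapel
chapel → annex
annex → nursery
nursery → parlor
parlor → vault
vault → pantry
pantry → cellar
cellar → garage
garage → loft
loft → lobby
lobby → study
study → attic
attic → workshop
workshop → hall
hall → foyer
workshop → den

Visit order: office, closet, lab, terrace, chapel, annex, nursery, parlor, vault, pantry, cellar, garage, loft, lobby, study, attic, workshop, hall, foyer, den

cellar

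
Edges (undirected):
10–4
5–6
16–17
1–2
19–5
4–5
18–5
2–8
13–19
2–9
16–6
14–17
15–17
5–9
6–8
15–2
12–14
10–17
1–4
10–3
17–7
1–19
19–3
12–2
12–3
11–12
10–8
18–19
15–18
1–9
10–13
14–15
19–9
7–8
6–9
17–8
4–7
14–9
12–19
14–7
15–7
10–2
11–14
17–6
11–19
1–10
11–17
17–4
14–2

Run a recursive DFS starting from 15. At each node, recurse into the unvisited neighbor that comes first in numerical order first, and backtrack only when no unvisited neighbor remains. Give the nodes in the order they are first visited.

15 -> 2 -> 1 -> 4 -> 5 -> 6 -> 8 -> 7 -> 14 -> 9 -> 19 -> 3 -> 10 -> 13 -> 17 -> 11 -> 12 -> 16 -> 18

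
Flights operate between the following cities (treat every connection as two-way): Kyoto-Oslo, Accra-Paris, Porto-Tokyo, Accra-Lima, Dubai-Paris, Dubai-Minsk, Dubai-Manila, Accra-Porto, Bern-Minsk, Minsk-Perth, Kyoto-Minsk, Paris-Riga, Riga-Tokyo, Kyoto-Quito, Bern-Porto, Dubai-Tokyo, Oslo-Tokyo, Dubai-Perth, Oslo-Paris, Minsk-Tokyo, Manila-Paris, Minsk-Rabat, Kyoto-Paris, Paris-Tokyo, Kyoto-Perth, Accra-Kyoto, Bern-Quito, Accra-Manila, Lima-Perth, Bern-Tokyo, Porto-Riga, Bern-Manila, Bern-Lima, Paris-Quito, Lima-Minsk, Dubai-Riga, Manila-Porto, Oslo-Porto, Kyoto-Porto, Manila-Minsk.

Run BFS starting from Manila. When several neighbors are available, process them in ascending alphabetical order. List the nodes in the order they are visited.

Manila, Accra, Bern, Dubai, Minsk, Paris, Porto, Kyoto, Lima, Quito, Tokyo, Perth, Riga, Rabat, Oslo

Visit Manila; enqueue Accra, Bern, Dubai, Minsk, Paris, Porto → queue [Accra, Bern, Dubai, Minsk, Paris, Porto]
Visit Accra; enqueue Kyoto, Lima → queue [Bern, Dubai, Minsk, Paris, Porto, Kyoto, Lima]
Visit Bern; enqueue Quito, Tokyo → queue [Dubai, Minsk, Paris, Porto, Kyoto, Lima, Quito, Tokyo]
Visit Dubai; enqueue Perth, Riga → queue [Minsk, Paris, Porto, Kyoto, Lima, Quito, Tokyo, Perth, Riga]
Visit Minsk; enqueue Rabat → queue [Paris, Porto, Kyoto, Lima, Quito, Tokyo, Perth, Riga, Rabat]
Visit Paris; enqueue Oslo → queue [Porto, Kyoto, Lima, Quito, Tokyo, Perth, Riga, Rabat, Oslo]
Visit Porto → queue [Kyoto, Lima, Quito, Tokyo, Perth, Riga, Rabat, Oslo]
Visit Kyoto → queue [Lima, Quito, Tokyo, Perth, Riga, Rabat, Oslo]
Visit Lima → queue [Quito, Tokyo, Perth, Riga, Rabat, Oslo]
Visit Quito → queue [Tokyo, Perth, Riga, Rabat, Oslo]
Visit Tokyo → queue [Perth, Riga, Rabat, Oslo]
Visit Perth → queue [Riga, Rabat, Oslo]
Visit Riga → queue [Rabat, Oslo]
Visit Rabat → queue [Oslo]
Visit Oslo → queue []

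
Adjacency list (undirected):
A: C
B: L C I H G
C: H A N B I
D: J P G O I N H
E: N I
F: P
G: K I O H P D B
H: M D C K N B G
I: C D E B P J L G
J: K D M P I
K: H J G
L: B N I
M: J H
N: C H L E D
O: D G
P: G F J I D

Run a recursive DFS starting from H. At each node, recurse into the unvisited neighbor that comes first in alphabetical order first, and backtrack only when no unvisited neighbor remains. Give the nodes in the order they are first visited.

Visit H
H → B
B → C
C → A
C → I
I → D
D → G
G → K
K → J
J → M
J → P
P → F
G → O
D → N
N → E
N → L

H -> B -> C -> A -> I -> D -> G -> K -> J -> M -> P -> F -> O -> N -> E -> L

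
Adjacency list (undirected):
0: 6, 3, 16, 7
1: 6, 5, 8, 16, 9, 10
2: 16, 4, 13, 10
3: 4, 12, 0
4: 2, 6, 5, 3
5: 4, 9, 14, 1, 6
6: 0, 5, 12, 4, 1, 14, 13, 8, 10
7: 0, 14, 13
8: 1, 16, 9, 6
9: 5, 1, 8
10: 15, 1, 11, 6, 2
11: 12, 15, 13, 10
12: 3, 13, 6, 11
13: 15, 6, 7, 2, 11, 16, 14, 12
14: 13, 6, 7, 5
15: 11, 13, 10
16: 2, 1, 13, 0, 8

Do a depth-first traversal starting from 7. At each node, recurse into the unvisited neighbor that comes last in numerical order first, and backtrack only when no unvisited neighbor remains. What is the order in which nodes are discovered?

7, 14, 13, 16, 8, 9, 5, 6, 12, 11, 15, 10, 2, 4, 3, 0, 1

Visit 7
7 → 14
14 → 13
13 → 16
16 → 8
8 → 9
9 → 5
5 → 6
6 → 12
12 → 11
11 → 15
15 → 10
10 → 2
2 → 4
4 → 3
3 → 0
10 → 1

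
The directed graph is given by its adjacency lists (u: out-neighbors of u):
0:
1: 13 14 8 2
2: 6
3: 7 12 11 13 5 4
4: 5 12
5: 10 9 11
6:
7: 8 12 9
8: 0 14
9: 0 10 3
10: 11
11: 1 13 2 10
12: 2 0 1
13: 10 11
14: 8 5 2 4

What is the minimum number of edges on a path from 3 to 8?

2

Level 0: 3
Level 1: 4, 5, 7, 11, 12, 13
Level 2: 0, 1, 2, 8, 9, 10
Level 3: 6, 14
8 first appears at level 2.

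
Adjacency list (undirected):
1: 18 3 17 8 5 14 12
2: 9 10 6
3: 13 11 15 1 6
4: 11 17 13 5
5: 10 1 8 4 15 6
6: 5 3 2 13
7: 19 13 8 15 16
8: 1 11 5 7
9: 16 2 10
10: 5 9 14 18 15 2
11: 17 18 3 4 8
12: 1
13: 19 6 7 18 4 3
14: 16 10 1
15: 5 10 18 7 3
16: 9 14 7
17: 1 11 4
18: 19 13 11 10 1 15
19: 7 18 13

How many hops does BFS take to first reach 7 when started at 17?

3

Level 0: 17
Level 1: 1, 4, 11
Level 2: 3, 5, 8, 12, 13, 14, 18
Level 3: 6, 7, 10, 15, 16, 19
Level 4: 2, 9
7 first appears at level 3.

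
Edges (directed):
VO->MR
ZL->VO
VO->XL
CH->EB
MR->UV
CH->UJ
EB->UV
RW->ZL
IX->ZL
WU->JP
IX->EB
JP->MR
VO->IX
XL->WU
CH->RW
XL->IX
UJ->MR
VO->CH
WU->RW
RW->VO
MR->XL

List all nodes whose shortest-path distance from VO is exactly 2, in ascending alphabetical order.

EB, RW, UJ, UV, WU, ZL

Level 0: VO
Level 1: CH, IX, MR, XL
Level 2: EB, RW, UJ, UV, WU, ZL
Level 3: JP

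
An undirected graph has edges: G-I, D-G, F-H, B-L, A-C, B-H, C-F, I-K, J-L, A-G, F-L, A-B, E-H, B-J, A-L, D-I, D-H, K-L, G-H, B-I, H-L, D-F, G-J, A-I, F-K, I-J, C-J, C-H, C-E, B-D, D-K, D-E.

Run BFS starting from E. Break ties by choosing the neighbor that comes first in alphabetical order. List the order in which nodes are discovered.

Visit E; enqueue C, D, H → queue [C, D, H]
Visit C; enqueue A, F, J → queue [D, H, A, F, J]
Visit D; enqueue B, G, I, K → queue [H, A, F, J, B, G, I, K]
Visit H; enqueue L → queue [A, F, J, B, G, I, K, L]
Visit A → queue [F, J, B, G, I, K, L]
Visit F → queue [J, B, G, I, K, L]
Visit J → queue [B, G, I, K, L]
Visit B → queue [G, I, K, L]
Visit G → queue [I, K, L]
Visit I → queue [K, L]
Visit K → queue [L]
Visit L → queue []

E, C, D, H, A, F, J, B, G, I, K, L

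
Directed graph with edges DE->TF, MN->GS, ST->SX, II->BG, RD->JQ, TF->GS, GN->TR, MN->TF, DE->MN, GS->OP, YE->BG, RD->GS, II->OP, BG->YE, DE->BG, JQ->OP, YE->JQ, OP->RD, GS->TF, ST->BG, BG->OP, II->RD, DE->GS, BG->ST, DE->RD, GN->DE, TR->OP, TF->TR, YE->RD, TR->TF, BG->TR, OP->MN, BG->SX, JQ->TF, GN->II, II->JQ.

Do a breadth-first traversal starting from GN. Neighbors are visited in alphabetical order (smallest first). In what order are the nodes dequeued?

GN -> DE -> II -> TR -> BG -> GS -> MN -> RD -> TF -> JQ -> OP -> ST -> SX -> YE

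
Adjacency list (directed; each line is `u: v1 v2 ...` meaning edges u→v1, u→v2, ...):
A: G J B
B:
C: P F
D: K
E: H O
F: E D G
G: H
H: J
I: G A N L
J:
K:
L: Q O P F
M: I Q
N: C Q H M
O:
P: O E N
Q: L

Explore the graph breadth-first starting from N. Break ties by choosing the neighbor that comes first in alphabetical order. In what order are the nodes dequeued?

Visit N; enqueue C, H, M, Q → queue [C, H, M, Q]
Visit C; enqueue F, P → queue [H, M, Q, F, P]
Visit H; enqueue J → queue [M, Q, F, P, J]
Visit M; enqueue I → queue [Q, F, P, J, I]
Visit Q; enqueue L → queue [F, P, J, I, L]
Visit F; enqueue D, E, G → queue [P, J, I, L, D, E, G]
Visit P; enqueue O → queue [J, I, L, D, E, G, O]
Visit J → queue [I, L, D, E, G, O]
Visit I; enqueue A → queue [L, D, E, G, O, A]
Visit L → queue [D, E, G, O, A]
Visit D; enqueue K → queue [E, G, O, A, K]
Visit E → queue [G, O, A, K]
Visit G → queue [O, A, K]
Visit O → queue [A, K]
Visit A; enqueue B → queue [K, B]
Visit K → queue [B]
Visit B → queue []

N -> C -> H -> M -> Q -> F -> P -> J -> I -> L -> D -> E -> G -> O -> A -> K -> B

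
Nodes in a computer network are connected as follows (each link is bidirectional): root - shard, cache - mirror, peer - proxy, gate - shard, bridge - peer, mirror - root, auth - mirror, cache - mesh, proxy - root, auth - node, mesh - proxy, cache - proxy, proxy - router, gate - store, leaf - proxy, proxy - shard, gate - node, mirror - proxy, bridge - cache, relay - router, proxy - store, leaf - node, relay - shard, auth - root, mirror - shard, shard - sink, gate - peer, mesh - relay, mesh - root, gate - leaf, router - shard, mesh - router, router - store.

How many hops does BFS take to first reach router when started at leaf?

Level 0: leaf
Level 1: gate, node, proxy
Level 2: auth, cache, mesh, mirror, peer, root, router, shard, store
Level 3: bridge, relay, sink
router first appears at level 2.

2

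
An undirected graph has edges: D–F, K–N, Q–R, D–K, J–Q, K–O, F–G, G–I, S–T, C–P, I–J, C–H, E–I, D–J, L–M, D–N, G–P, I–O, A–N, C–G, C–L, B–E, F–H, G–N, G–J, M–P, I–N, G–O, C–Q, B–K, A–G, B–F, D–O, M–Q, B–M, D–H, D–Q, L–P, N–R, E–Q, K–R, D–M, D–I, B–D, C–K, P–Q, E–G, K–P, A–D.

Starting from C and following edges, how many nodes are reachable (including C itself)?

BFS from C visits: C, Q, P, L, K, H, G, R, M, J, E, D, O, N, B, F, I, A
Reachable nodes: 18 of 20 total.

18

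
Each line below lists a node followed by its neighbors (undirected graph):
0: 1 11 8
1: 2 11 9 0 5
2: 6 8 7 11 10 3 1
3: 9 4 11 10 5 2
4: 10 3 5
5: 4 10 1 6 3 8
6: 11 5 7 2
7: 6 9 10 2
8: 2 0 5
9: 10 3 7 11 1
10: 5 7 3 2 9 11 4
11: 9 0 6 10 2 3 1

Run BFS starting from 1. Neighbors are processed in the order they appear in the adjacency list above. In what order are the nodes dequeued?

1, 2, 11, 9, 0, 5, 6, 8, 7, 10, 3, 4

Visit 1; enqueue 2, 11, 9, 0, 5 → queue [2, 11, 9, 0, 5]
Visit 2; enqueue 6, 8, 7, 10, 3 → queue [11, 9, 0, 5, 6, 8, 7, 10, 3]
Visit 11 → queue [9, 0, 5, 6, 8, 7, 10, 3]
Visit 9 → queue [0, 5, 6, 8, 7, 10, 3]
Visit 0 → queue [5, 6, 8, 7, 10, 3]
Visit 5; enqueue 4 → queue [6, 8, 7, 10, 3, 4]
Visit 6 → queue [8, 7, 10, 3, 4]
Visit 8 → queue [7, 10, 3, 4]
Visit 7 → queue [10, 3, 4]
Visit 10 → queue [3, 4]
Visit 3 → queue [4]
Visit 4 → queue []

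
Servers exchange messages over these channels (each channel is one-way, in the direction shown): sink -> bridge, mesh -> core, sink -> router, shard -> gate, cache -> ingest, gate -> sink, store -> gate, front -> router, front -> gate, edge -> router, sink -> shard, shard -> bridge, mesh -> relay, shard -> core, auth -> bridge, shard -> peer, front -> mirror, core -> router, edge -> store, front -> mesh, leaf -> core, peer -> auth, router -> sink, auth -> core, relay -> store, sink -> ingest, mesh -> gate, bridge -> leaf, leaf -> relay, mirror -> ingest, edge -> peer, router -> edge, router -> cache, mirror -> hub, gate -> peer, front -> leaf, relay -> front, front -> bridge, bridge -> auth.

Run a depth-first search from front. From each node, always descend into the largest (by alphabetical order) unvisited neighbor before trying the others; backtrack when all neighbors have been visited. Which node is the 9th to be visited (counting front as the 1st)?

leaf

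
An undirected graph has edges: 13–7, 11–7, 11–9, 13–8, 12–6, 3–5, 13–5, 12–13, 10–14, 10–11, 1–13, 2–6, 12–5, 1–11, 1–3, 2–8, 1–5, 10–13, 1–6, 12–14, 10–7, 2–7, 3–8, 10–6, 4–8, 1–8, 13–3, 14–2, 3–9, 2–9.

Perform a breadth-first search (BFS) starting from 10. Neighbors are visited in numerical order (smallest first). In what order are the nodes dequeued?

10 6 7 11 13 14 1 2 12 9 3 5 8 4

Visit 10; enqueue 6, 7, 11, 13, 14 → queue [6, 7, 11, 13, 14]
Visit 6; enqueue 1, 2, 12 → queue [7, 11, 13, 14, 1, 2, 12]
Visit 7 → queue [11, 13, 14, 1, 2, 12]
Visit 11; enqueue 9 → queue [13, 14, 1, 2, 12, 9]
Visit 13; enqueue 3, 5, 8 → queue [14, 1, 2, 12, 9, 3, 5, 8]
Visit 14 → queue [1, 2, 12, 9, 3, 5, 8]
Visit 1 → queue [2, 12, 9, 3, 5, 8]
Visit 2 → queue [12, 9, 3, 5, 8]
Visit 12 → queue [9, 3, 5, 8]
Visit 9 → queue [3, 5, 8]
Visit 3 → queue [5, 8]
Visit 5 → queue [8]
Visit 8; enqueue 4 → queue [4]
Visit 4 → queue []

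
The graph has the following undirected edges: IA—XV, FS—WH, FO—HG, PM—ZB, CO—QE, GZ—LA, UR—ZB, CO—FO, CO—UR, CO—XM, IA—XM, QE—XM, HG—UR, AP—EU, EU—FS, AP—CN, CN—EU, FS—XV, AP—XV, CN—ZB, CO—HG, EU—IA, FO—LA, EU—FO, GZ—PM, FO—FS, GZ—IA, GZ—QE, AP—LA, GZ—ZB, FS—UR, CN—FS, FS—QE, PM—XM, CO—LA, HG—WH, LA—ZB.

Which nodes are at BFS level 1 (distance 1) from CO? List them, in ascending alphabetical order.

Level 0: CO
Level 1: FO, HG, LA, QE, UR, XM
Level 2: AP, EU, FS, GZ, IA, PM, WH, ZB
Level 3: CN, XV

FO, HG, LA, QE, UR, XM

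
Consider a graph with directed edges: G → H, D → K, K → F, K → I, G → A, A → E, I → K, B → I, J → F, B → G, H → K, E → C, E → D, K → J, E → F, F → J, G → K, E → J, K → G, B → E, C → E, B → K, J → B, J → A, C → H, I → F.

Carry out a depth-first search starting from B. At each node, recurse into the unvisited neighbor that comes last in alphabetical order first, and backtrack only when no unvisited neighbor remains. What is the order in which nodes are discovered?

B -> K -> J -> F -> A -> E -> D -> C -> H -> I -> G

Visit B
B → K
K → J
J → F
J → A
A → E
E → D
E → C
C → H
K → I
K → G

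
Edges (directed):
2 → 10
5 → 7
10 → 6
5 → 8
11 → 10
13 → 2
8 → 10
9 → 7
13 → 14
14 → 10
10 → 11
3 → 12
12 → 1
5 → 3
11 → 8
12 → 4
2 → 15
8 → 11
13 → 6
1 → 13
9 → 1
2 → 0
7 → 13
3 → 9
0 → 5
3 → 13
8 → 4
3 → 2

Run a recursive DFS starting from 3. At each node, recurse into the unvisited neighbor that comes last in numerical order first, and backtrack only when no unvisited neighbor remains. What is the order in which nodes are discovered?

Visit 3
3 → 13
13 → 14
14 → 10
10 → 11
11 → 8
8 → 4
10 → 6
13 → 2
2 → 15
2 → 0
0 → 5
5 → 7
3 → 12
12 → 1
3 → 9

3, 13, 14, 10, 11, 8, 4, 6, 2, 15, 0, 5, 7, 12, 1, 9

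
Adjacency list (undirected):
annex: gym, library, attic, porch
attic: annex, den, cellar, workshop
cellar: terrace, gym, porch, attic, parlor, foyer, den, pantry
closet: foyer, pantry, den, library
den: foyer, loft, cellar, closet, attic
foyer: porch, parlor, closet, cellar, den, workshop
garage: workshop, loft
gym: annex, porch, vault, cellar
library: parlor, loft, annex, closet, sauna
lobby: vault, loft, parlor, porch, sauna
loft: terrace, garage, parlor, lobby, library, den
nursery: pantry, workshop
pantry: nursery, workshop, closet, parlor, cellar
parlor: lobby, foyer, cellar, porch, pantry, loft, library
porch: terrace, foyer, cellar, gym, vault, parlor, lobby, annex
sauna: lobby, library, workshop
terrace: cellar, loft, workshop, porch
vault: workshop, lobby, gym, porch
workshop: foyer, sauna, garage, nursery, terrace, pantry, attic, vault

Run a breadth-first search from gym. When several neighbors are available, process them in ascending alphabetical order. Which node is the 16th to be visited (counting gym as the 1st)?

loft

Visit gym; enqueue annex, cellar, porch, vault → queue [annex, cellar, porch, vault]
Visit annex; enqueue attic, library → queue [cellar, porch, vault, attic, library]
Visit cellar; enqueue den, foyer, pantry, parlor, terrace → queue [porch, vault, attic, library, den, foyer, pantry, parlor, terrace]
Visit porch; enqueue lobby → queue [vault, attic, library, den, foyer, pantry, parlor, terrace, lobby]
Visit vault; enqueue workshop → queue [attic, library, den, foyer, pantry, parlor, terrace, lobby, workshop]
Visit attic → queue [library, den, foyer, pantry, parlor, terrace, lobby, workshop]
Visit library; enqueue closet, loft, sauna → queue [den, foyer, pantry, parlor, terrace, lobby, workshop, closet, loft, sauna]
Visit den → queue [foyer, pantry, parlor, terrace, lobby, workshop, closet, loft, sauna]
Visit foyer → queue [pantry, parlor, terrace, lobby, workshop, closet, loft, sauna]
Visit pantry; enqueue nursery → queue [parlor, terrace, lobby, workshop, closet, loft, sauna, nursery]
Visit parlor → queue [terrace, lobby, workshop, closet, loft, sauna, nursery]
Visit terrace → queue [lobby, workshop, closet, loft, sauna, nursery]
Visit lobby → queue [workshop, closet, loft, sauna, nursery]
Visit workshop; enqueue garage → queue [closet, loft, sauna, nursery, garage]
Visit closet → queue [loft, sauna, nursery, garage]
Visit loft → queue [sauna, nursery, garage]
Visit sauna → queue [nursery, garage]
Visit nursery → queue [garage]
Visit garage → queue []

Visit order: gym, annex, cellar, porch, vault, attic, library, den, foyer, pantry, parlor, terrace, lobby, workshop, closet, loft, sauna, nursery, garage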